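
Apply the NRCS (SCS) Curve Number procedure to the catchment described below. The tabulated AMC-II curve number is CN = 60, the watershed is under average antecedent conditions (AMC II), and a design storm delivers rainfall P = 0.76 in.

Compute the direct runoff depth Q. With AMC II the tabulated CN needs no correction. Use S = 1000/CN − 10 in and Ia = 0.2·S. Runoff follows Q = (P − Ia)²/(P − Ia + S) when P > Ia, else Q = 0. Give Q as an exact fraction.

Average conditions: CN = 60 (no AMC adjustment).
S = 1000/60 − 10 = 20/3 in ≈ 6.667 in
Initial abstraction Ia = S/5 = (20/3)/5 = 4/3 ≈ 1.333 in
P = 0.760 ≤ Ia = 1.333 in: entire storm abstracted, Q = 0.

Q = 0 in ≈ 0.000 in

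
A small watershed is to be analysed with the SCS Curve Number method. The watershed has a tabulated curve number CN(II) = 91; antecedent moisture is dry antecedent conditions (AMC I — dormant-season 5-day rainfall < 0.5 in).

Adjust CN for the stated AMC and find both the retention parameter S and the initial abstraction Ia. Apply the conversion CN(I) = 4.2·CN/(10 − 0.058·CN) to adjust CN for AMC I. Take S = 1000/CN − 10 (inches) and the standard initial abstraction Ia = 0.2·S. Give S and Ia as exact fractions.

Adjust CN=91 to AMC I: 4.2·91/(10 − 0.058·91) → (1911/5) ÷ (2361/500) = 63700/787 ≈ 80.940
S = 1000/(63700/787) − 10 = 1500/637 in ≈ 2.355 in
Ia = 0.2·(1500/637) = 300/637 in ≈ 0.471 in

S = 1500/637 in ≈ 2.355 in; Ia = 300/637 in ≈ 0.471 in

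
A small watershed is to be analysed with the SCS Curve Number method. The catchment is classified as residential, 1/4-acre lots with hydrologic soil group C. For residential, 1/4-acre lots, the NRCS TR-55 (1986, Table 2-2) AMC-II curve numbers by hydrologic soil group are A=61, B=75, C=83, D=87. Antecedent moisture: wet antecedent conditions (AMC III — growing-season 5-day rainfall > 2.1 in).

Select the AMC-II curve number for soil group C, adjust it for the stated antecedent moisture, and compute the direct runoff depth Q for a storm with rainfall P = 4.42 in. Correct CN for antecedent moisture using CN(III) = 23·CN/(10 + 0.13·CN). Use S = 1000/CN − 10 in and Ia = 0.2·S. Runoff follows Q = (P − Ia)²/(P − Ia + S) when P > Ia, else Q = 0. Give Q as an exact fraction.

Q = 9643241313/2750582650 in ≈ 3.506 in

NRCS table: residential, 1/4-acre lots, soil group C → CN(II) = 83
Adjust CN=83 to AMC III: 23·83/(10 + 0.13·83) → 1909 ÷ (2079/100) = 190900/2079 ≈ 91.823
Max retention: S = 1000/(190900/2079) − 10 = 1700/1909 in (≈ 0.891 in)
Ia = 0.2·(1700/1909) = 340/1909 in ≈ 0.178 in
Since P=4.420 > Ia=0.178: effective rainfall P−Ia = 404889/95450 in
Q = (404889/95450)²/((404889/95450) + 1700/1909) = (163935102321/9110702500)/(489889/95450) = 9643241313/2750582650 in ≈ 3.506 in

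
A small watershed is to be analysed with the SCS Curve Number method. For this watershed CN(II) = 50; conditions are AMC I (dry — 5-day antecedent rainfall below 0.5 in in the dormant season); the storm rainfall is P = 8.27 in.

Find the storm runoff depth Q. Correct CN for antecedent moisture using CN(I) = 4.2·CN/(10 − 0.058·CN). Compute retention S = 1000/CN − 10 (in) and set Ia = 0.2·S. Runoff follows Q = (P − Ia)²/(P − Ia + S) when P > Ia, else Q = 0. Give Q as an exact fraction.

Dry (AMC I): CN(I) = 4.2·50/(10 − 0.058·50) = 210/(71/10) = 2100/71 ≈ 29.577
Retention S: 1000/CN − 10 with CN=29.577 → S = 500/21 ≈ 23.810 in
Ia = 0.2S: 0.2·23.810 = 4.762 in (exactly 100/21)
P − Ia = 8.270 − 4.762 = 7367/2100 ≈ 3.508 in (> 0, runoff occurs)
Q = (7367/2100)²/((7367/2100) + 500/21) = (54272689/4410000)/(57367/2100) = 54272689/120470700 in ≈ 0.451 in

Q = 54272689/120470700 in ≈ 0.451 in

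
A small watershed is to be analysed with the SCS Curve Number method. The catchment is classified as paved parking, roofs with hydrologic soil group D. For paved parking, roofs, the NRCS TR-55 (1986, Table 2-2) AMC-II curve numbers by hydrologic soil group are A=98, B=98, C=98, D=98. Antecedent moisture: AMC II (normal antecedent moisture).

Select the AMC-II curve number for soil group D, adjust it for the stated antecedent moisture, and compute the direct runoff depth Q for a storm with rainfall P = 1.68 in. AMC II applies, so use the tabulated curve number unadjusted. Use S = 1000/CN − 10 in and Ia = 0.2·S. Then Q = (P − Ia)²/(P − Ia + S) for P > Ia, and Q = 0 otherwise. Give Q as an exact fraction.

NRCS table: paved parking, roofs, soil group D → CN(II) = 98
AMC II — tabulated CN = 98 applies directly.
Max retention: S = 1000/98 − 10 = 10/49 in (≈ 0.204 in)
Ia = 0.2·(10/49) = 2/49 in ≈ 0.041 in
Since P=1.680 > Ia=0.041: effective rainfall P−Ia = 2008/1225 in
Q: (2008/1225)² ÷ (2258/1225) = 2016032/1383025 in (≈ 1.458 in)

Q = 2016032/1383025 in ≈ 1.458 in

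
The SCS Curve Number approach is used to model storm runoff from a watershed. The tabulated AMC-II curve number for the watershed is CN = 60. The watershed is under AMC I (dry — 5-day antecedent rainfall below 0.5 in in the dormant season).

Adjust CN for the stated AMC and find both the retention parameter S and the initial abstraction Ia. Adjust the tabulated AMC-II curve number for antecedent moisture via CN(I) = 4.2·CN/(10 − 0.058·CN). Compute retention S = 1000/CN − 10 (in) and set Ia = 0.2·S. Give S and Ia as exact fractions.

S = 1000/63 in ≈ 15.873 in; Ia = 200/63 in ≈ 3.175 in

Adjust CN=60 to AMC I: 4.2·60/(10 − 0.058·60) → 252 ÷ (163/25) = 6300/163 ≈ 38.650
S = 1000/(6300/163) − 10 = 1000/63 in ≈ 15.873 in
Ia = 0.2S: 0.2·15.873 = 3.175 in (exactly 200/63)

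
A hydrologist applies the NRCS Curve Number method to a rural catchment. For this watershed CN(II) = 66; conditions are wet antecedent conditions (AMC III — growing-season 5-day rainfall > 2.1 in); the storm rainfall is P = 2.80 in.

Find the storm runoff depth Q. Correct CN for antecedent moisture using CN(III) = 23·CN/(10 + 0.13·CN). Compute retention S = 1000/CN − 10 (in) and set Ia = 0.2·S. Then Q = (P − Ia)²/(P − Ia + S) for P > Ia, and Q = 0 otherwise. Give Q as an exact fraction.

Q = 39836738/33065835 in ≈ 1.205 in

CN(III) from CN(II)=66: (23·66)/(10 + 0.13·66) = 75900/929 ≈ 81.701
Retention S: 1000/CN − 10 with CN=81.701 → S = 1700/759 ≈ 2.240 in
Initial abstraction Ia = S/5 = (1700/759)/5 = 340/759 ≈ 0.448 in
P − Ia = 2.800 − 0.448 = 8926/3795 ≈ 2.352 in (> 0, runoff occurs)
Q = (8926/3795)²/((8926/3795) + 1700/759) = (79673476/14402025)/(17426/3795) = 39836738/33065835 in ≈ 1.205 in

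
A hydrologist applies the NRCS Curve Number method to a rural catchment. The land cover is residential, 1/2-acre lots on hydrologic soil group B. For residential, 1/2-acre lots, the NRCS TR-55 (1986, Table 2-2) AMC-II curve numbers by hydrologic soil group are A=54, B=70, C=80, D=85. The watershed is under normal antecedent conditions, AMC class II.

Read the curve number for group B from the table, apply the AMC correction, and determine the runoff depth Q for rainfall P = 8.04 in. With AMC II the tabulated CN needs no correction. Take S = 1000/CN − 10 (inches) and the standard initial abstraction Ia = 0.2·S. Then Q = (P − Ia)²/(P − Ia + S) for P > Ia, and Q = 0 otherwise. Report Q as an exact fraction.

Q = 175561/39025 in ≈ 4.499 in

NRCS table: residential, 1/2-acre lots, soil group B → CN(II) = 70
Average conditions: CN = 70 (no AMC adjustment).
Retention S: 1000/CN − 10 with CN=70.000 → S = 30/7 ≈ 4.286 in
Initial abstraction Ia = S/5 = (30/7)/5 = 6/7 ≈ 0.857 in
Since P=8.040 > Ia=0.857: effective rainfall P−Ia = 1257/175 in
Runoff Q = (P−Ia)²/(P−Ia+S) = (7.183)²/(7.183+4.286) = 175561/39025 ≈ 4.499 in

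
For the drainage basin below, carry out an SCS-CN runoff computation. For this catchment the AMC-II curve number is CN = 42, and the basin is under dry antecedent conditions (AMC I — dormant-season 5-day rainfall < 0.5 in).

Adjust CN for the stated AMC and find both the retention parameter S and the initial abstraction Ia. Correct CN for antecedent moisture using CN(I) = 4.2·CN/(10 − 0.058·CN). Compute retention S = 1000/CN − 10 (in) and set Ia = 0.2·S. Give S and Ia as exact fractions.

Adjust CN=42 to AMC I: 4.2·42/(10 − 0.058·42) → (882/5) ÷ (1891/250) = 44100/1891 ≈ 23.321
Max retention: S = 1000/(44100/1891) − 10 = 14500/441 in (≈ 32.880 in)
Ia = 0.2·(14500/441) = 2900/441 in ≈ 6.576 in

S = 14500/441 in ≈ 32.880 in; Ia = 2900/441 in ≈ 6.576 in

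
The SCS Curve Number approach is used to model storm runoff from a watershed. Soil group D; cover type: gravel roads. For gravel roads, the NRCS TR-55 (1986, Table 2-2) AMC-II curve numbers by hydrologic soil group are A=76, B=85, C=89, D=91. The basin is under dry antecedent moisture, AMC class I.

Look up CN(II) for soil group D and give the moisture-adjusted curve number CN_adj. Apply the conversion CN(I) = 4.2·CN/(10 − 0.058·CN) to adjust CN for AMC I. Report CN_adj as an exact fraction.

NRCS table: gravel roads, soil group D → CN(II) = 91
Adjust CN=91 to AMC I: 4.2·91/(10 − 0.058·91) → (1911/5) ÷ (2361/500) = 63700/787 ≈ 80.940

CN_adj = 63700/787 ≈ 80.940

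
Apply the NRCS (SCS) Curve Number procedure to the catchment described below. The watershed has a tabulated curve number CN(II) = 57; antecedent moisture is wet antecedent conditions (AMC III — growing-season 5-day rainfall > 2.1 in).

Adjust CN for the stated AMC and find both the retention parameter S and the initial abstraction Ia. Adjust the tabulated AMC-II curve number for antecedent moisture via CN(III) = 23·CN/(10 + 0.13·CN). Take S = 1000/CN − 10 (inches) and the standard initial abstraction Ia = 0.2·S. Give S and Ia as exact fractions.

S = 4300/1311 in ≈ 3.280 in; Ia = 860/1311 in ≈ 0.656 in

Wet (AMC III): CN(III) = 23·57/(10 + 0.13·57) = 1311/(1741/100) = 131100/1741 ≈ 75.302
Max retention: S = 1000/(131100/1741) − 10 = 4300/1311 in (≈ 3.280 in)
Ia = 0.2S: 0.2·3.280 = 0.656 in (exactly 860/1311)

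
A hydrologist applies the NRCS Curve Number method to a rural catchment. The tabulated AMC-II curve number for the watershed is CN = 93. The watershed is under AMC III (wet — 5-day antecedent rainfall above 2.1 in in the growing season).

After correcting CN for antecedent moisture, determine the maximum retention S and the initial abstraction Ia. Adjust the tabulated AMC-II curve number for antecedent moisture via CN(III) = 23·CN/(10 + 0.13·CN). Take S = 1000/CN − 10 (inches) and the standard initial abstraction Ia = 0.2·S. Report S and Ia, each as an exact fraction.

S = 700/2139 in ≈ 0.327 in; Ia = 140/2139 in ≈ 0.065 in

Wet (AMC III): CN(III) = 23·93/(10 + 0.13·93) = 2139/(2209/100) = 213900/2209 ≈ 96.831
Max retention: S = 1000/(213900/2209) − 10 = 700/2139 in (≈ 0.327 in)
Initial abstraction Ia = S/5 = (700/2139)/5 = 140/2139 ≈ 0.065 in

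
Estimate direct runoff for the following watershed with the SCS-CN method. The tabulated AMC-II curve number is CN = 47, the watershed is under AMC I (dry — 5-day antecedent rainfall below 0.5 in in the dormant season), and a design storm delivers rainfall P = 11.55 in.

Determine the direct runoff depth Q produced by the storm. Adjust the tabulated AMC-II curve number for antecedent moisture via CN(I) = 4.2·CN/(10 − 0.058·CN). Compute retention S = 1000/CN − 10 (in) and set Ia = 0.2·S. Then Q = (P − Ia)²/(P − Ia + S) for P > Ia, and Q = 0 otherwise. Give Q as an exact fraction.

Adjust CN=47 to AMC I: 4.2·47/(10 − 0.058·47) → (987/5) ÷ (3637/500) = 98700/3637 ≈ 27.138
Max retention: S = 1000/(98700/3637) − 10 = 26500/987 in (≈ 26.849 in)
Initial abstraction Ia = S/5 = (26500/987)/5 = 5300/987 ≈ 5.370 in
Since P=11.550 > Ia=5.370: effective rainfall P−Ia = 121997/19740 in
Q = (121997/19740)²/((121997/19740) + 26500/987) = (14883268009/389667600)/(651997/19740) = 14883268009/12870420780 in ≈ 1.156 in

Q = 14883268009/12870420780 in ≈ 1.156 in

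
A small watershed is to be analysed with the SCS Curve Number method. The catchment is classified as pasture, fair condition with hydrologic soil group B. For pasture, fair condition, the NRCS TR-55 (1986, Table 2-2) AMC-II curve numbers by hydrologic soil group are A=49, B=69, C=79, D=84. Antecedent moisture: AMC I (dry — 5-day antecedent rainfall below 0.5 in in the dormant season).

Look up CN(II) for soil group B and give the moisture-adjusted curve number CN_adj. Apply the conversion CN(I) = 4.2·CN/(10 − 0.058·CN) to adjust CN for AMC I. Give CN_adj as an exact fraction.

CN_adj = 144900/2999 ≈ 48.316

NRCS table: pasture, fair condition, soil group B → CN(II) = 69
Dry (AMC I): CN(I) = 4.2·69/(10 − 0.058·69) = (1449/5)/(2999/500) = 144900/2999 ≈ 48.316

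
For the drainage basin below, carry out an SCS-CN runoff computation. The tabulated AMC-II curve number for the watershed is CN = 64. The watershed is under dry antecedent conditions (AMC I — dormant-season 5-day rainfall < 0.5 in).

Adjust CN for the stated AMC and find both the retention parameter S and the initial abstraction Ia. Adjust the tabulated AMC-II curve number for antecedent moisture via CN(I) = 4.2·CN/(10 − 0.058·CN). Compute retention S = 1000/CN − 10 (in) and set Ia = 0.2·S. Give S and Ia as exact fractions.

CN(I) from CN(II)=64: (4.2·64)/(10 − 0.058·64) = 5600/131 ≈ 42.748
Retention S: 1000/CN − 10 with CN=42.748 → S = 375/28 ≈ 13.393 in
Ia = 0.2·(375/28) = 75/28 in ≈ 2.679 in

S = 375/28 in ≈ 13.393 in; Ia = 75/28 in ≈ 2.679 in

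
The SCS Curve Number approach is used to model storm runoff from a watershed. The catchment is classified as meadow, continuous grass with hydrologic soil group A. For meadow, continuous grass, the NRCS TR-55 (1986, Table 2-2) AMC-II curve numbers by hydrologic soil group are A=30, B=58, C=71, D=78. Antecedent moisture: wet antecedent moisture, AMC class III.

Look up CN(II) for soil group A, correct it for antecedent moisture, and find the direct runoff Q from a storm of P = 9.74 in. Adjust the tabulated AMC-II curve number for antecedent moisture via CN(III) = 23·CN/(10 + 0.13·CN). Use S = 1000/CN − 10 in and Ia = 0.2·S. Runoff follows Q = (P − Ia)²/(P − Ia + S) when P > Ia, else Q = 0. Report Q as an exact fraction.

Q = 707719609/212530350 in ≈ 3.330 in

NRCS table: meadow, continuous grass, soil group A → CN(II) = 30
Wet (AMC III): CN(III) = 23·30/(10 + 0.13·30) = 690/(139/10) = 6900/139 ≈ 49.640
S = 1000/(6900/139) − 10 = 700/69 in ≈ 10.145 in
Ia = 0.2·(700/69) = 140/69 in ≈ 2.029 in
P − Ia = 9.740 − 2.029 = 26603/3450 ≈ 7.711 in (> 0, runoff occurs)
Q: (26603/3450)² ÷ (61603/3450) = 707719609/212530350 in (≈ 3.330 in)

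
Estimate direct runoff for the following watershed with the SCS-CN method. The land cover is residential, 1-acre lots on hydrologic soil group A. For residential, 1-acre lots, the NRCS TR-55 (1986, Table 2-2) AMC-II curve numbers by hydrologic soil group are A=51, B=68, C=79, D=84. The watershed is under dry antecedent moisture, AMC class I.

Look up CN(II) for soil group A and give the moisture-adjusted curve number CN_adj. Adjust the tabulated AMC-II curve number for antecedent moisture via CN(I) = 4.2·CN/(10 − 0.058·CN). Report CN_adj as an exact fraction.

CN_adj = 15300/503 ≈ 30.417

NRCS table: residential, 1-acre lots, soil group A → CN(II) = 51
Adjust CN=51 to AMC I: 4.2·51/(10 − 0.058·51) → (1071/5) ÷ (3521/500) = 15300/503 ≈ 30.417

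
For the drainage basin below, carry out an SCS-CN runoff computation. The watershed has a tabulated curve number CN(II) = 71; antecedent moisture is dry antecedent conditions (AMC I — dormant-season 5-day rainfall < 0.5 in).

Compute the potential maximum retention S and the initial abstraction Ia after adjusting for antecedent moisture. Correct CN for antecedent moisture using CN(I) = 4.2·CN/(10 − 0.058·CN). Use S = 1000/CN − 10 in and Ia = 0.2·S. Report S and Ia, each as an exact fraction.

Adjust CN=71 to AMC I: 4.2·71/(10 − 0.058·71) → (1491/5) ÷ (2941/500) = 149100/2941 ≈ 50.697
Max retention: S = 1000/(149100/2941) − 10 = 14500/1491 in (≈ 9.725 in)
Initial abstraction Ia = S/5 = (14500/1491)/5 = 2900/1491 ≈ 1.945 in

S = 14500/1491 in ≈ 9.725 in; Ia = 2900/1491 in ≈ 1.945 in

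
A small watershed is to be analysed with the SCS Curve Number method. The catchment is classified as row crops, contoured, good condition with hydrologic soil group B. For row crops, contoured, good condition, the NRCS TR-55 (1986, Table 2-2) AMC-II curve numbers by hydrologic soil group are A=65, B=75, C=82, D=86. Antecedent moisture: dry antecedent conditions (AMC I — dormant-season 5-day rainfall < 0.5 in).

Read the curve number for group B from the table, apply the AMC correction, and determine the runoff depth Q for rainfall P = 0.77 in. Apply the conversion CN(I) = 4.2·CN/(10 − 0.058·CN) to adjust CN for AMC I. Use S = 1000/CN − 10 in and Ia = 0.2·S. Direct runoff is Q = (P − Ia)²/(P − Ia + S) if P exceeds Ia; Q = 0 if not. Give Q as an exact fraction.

Q = 0 in ≈ 0.000 in

NRCS table: row crops, contoured, good condition, soil group B → CN(II) = 75
CN(I) from CN(II)=75: (4.2·75)/(10 − 0.058·75) = 6300/113 ≈ 55.752
Max retention: S = 1000/(6300/113) − 10 = 500/63 in (≈ 7.937 in)
Ia = 0.2S: 0.2·7.937 = 1.587 in (exactly 100/63)
P = 0.770 ≤ Ia = 1.587 in: entire storm abstracted, Q = 0.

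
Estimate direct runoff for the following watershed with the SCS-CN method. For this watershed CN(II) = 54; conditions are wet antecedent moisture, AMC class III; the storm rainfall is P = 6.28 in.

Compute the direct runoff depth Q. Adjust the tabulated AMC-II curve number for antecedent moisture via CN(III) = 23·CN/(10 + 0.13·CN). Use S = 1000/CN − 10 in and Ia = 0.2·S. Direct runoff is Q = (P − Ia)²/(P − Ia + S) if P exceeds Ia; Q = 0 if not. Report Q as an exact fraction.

Adjust CN=54 to AMC III: 23·54/(10 + 0.13·54) → 1242 ÷ (851/50) = 2700/37 ≈ 72.973
Retention S: 1000/CN − 10 with CN=72.973 → S = 100/27 ≈ 3.704 in
Initial abstraction Ia = S/5 = (100/27)/5 = 20/27 ≈ 0.741 in
Excess rainfall: 6.280 − 0.741 = 5.539 in; P > Ia so Q > 0
Q: (3739/675)² ÷ (6239/675) = 13980121/4211325 in (≈ 3.320 in)

Q = 13980121/4211325 in ≈ 3.320 in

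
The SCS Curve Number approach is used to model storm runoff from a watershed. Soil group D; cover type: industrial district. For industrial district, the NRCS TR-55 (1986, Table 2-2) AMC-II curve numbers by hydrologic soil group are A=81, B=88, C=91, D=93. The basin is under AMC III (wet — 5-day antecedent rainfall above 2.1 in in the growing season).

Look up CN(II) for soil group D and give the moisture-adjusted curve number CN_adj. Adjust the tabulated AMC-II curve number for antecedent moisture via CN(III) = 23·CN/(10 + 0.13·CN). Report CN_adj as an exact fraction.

CN_adj = 213900/2209 ≈ 96.831

NRCS table: industrial district, soil group D → CN(II) = 93
Wet (AMC III): CN(III) = 23·93/(10 + 0.13·93) = 2139/(2209/100) = 213900/2209 ≈ 96.831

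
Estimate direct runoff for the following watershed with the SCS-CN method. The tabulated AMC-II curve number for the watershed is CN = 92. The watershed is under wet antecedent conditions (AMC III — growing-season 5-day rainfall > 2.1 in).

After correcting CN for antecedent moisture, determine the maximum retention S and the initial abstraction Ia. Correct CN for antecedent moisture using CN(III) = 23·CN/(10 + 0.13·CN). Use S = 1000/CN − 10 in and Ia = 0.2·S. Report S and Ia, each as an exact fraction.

S = 200/529 in ≈ 0.378 in; Ia = 40/529 in ≈ 0.076 in

Wet (AMC III): CN(III) = 23·92/(10 + 0.13·92) = 2116/(549/25) = 52900/549 ≈ 96.357
Max retention: S = 1000/(52900/549) − 10 = 200/529 in (≈ 0.378 in)
Ia = 0.2S: 0.2·0.378 = 0.076 in (exactly 40/529)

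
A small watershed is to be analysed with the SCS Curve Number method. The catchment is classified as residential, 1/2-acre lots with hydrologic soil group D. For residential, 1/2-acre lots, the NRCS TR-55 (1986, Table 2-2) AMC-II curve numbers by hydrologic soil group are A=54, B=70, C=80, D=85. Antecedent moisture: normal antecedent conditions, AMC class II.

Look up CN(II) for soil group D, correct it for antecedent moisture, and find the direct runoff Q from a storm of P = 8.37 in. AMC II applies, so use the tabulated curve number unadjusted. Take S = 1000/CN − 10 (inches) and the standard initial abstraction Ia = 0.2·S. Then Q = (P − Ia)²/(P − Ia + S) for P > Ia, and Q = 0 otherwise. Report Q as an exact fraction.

Q = 61916547/9423100 in ≈ 6.571 in

NRCS table: residential, 1/2-acre lots, soil group D → CN(II) = 85
CN(II) = 85; AMC II needs no correction.
Retention S: 1000/CN − 10 with CN=85.000 → S = 30/17 ≈ 1.765 in
Initial abstraction Ia = S/5 = (30/17)/5 = 6/17 ≈ 0.353 in
P − Ia = 8.370 − 0.353 = 13629/1700 ≈ 8.017 in (> 0, runoff occurs)
Q = (13629/1700)²/((13629/1700) + 30/17) = (185749641/2890000)/(16629/1700) = 61916547/9423100 in ≈ 6.571 in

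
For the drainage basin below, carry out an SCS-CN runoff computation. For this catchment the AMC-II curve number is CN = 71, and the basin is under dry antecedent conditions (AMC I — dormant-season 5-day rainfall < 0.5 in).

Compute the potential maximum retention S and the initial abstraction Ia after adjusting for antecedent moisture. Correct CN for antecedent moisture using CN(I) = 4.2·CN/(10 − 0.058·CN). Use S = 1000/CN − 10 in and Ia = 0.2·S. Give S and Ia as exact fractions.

S = 14500/1491 in ≈ 9.725 in; Ia = 2900/1491 in ≈ 1.945 in

CN(I) from CN(II)=71: (4.2·71)/(10 − 0.058·71) = 149100/2941 ≈ 50.697
Max retention: S = 1000/(149100/2941) − 10 = 14500/1491 in (≈ 9.725 in)
Ia = 0.2·(14500/1491) = 2900/1491 in ≈ 1.945 in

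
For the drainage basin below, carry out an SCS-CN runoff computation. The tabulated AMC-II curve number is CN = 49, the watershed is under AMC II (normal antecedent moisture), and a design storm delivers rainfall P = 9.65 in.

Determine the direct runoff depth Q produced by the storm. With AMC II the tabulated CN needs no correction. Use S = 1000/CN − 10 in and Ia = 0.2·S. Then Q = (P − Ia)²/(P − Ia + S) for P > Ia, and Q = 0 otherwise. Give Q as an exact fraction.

AMC II — tabulated CN = 49 applies directly.
S = 1000/49 − 10 = 510/49 in ≈ 10.408 in
Ia = 0.2S: 0.2·10.408 = 2.082 in (exactly 102/49)
Since P=9.650 > Ia=2.082: effective rainfall P−Ia = 7417/980 in
Q: (7417/980)² ÷ (17617/980) = 55011889/17264660 in (≈ 3.186 in)

Q = 55011889/17264660 in ≈ 3.186 in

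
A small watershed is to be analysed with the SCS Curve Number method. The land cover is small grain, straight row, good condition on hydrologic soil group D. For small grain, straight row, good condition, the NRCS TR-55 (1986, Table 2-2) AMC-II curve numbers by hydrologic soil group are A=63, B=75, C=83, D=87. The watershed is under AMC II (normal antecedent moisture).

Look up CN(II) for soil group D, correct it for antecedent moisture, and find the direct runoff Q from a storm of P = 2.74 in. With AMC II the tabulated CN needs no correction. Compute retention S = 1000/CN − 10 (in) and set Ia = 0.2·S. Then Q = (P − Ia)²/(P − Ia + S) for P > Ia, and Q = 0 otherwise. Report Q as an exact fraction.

NRCS table: small grain, straight row, good condition, soil group D → CN(II) = 87
CN(II) = 87; AMC II needs no correction.
Retention S: 1000/CN − 10 with CN=87.000 → S = 130/87 ≈ 1.494 in
Ia = 0.2S: 0.2·1.494 = 0.299 in (exactly 26/87)
Excess rainfall: 2.740 − 0.299 = 2.441 in; P > Ia so Q > 0
Q = (10619/4350)²/((10619/4350) + 130/87) = (112763161/18922500)/(17119/4350) = 112763161/74467650 in ≈ 1.514 in

Q = 112763161/74467650 in ≈ 1.514 in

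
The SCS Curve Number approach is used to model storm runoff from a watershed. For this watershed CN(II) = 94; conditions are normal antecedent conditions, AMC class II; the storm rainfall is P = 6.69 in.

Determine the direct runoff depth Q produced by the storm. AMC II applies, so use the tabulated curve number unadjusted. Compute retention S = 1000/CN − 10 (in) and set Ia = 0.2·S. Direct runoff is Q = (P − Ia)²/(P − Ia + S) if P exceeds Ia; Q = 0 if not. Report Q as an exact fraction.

Q = 317096883/53020700 in ≈ 5.981 in

AMC II — tabulated CN = 94 applies directly.
Max retention: S = 1000/94 − 10 = 30/47 in (≈ 0.638 in)
Initial abstraction Ia = S/5 = (30/47)/5 = 6/47 ≈ 0.128 in
Excess rainfall: 6.690 − 0.128 = 6.562 in; P > Ia so Q > 0
Q: (30843/4700)² ÷ (33843/4700) = 317096883/53020700 in (≈ 5.981 in)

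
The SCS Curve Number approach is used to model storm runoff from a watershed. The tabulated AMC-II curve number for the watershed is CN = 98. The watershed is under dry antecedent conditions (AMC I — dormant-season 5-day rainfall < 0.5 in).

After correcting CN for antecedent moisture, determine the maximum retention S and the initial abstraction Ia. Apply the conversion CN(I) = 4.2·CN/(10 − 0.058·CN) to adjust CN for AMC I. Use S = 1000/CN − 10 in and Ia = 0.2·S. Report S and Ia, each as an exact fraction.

Dry (AMC I): CN(I) = 4.2·98/(10 − 0.058·98) = (2058/5)/(1079/250) = 102900/1079 ≈ 95.366
Max retention: S = 1000/(102900/1079) − 10 = 500/1029 in (≈ 0.486 in)
Initial abstraction Ia = S/5 = (500/1029)/5 = 100/1029 ≈ 0.097 in

S = 500/1029 in ≈ 0.486 in; Ia = 100/1029 in ≈ 0.097 in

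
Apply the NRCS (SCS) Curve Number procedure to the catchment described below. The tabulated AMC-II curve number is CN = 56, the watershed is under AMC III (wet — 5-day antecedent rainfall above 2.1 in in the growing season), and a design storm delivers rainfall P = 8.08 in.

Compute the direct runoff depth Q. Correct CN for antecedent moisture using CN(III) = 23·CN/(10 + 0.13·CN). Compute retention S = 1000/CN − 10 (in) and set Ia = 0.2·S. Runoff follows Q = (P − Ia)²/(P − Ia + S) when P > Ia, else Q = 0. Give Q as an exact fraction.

Q = 443185992/87588025 in ≈ 5.060 in

Wet (AMC III): CN(III) = 23·56/(10 + 0.13·56) = 1288/(432/25) = 4025/54 ≈ 74.537
S = 1000/(4025/54) − 10 = 550/161 in ≈ 3.416 in
Ia = 0.2·(550/161) = 110/161 in ≈ 0.683 in
P − Ia = 8.080 − 0.683 = 29772/4025 ≈ 7.397 in (> 0, runoff occurs)
Q = (29772/4025)²/((29772/4025) + 550/161) = (886371984/16200625)/(43522/4025) = 443185992/87588025 in ≈ 5.060 in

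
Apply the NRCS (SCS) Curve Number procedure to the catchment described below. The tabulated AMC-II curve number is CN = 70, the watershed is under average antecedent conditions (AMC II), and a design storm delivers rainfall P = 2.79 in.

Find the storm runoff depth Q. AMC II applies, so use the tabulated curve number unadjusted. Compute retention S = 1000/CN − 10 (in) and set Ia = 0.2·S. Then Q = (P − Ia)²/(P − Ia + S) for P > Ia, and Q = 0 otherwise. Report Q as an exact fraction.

Q = 610203/1015700 in ≈ 0.601 in

CN(II) = 70; AMC II needs no correction.
S = 1000/70 − 10 = 30/7 in ≈ 4.286 in
Ia = 0.2·(30/7) = 6/7 in ≈ 0.857 in
Since P=2.790 > Ia=0.857: effective rainfall P−Ia = 1353/700 in
Q: (1353/700)² ÷ (4353/700) = 610203/1015700 in (≈ 0.601 in)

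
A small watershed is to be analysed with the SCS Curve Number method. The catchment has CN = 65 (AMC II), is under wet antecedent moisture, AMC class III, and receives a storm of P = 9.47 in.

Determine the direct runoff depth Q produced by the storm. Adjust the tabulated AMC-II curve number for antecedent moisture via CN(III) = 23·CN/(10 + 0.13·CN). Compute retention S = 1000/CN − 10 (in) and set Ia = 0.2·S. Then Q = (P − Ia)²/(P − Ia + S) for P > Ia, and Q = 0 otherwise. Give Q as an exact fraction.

Q = 72443337409/10140674700 in ≈ 7.144 in

CN(III) from CN(II)=65: (23·65)/(10 + 0.13·65) = 29900/369 ≈ 81.030
Retention S: 1000/CN − 10 with CN=81.030 → S = 700/299 ≈ 2.341 in
Ia = 0.2S: 0.2·2.341 = 0.468 in (exactly 140/299)
P − Ia = 9.470 − 0.468 = 269153/29900 ≈ 9.002 in (> 0, runoff occurs)
Q: (269153/29900)² ÷ (339153/29900) = 72443337409/10140674700 in (≈ 7.144 in)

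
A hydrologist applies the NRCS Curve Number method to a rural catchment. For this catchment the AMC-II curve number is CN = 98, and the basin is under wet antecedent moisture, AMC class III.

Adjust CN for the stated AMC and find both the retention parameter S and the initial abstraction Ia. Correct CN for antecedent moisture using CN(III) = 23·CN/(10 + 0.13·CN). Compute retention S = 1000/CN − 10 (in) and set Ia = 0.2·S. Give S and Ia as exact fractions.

Wet (AMC III): CN(III) = 23·98/(10 + 0.13·98) = 2254/(1137/50) = 112700/1137 ≈ 99.120
S = 1000/(112700/1137) − 10 = 100/1127 in ≈ 0.089 in
Initial abstraction Ia = S/5 = (100/1127)/5 = 20/1127 ≈ 0.018 in

S = 100/1127 in ≈ 0.089 in; Ia = 20/1127 in ≈ 0.018 in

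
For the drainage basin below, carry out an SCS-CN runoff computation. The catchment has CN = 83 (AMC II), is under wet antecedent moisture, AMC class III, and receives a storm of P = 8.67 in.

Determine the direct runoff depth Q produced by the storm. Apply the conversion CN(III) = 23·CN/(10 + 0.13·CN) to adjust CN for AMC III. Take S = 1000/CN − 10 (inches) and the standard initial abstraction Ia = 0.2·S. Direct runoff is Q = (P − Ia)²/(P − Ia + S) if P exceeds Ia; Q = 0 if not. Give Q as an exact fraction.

Q = 154586760977/20113033100 in ≈ 7.686 in

Adjust CN=83 to AMC III: 23·83/(10 + 0.13·83) → 1909 ÷ (2079/100) = 190900/2079 ≈ 91.823
Retention S: 1000/CN − 10 with CN=91.823 → S = 1700/1909 ≈ 0.891 in
Ia = 0.2·(1700/1909) = 340/1909 in ≈ 0.178 in
Since P=8.670 > Ia=0.178: effective rainfall P−Ia = 1621103/190900 in
Runoff Q = (P−Ia)²/(P−Ia+S) = (8.492)²/(8.492+0.891) = 154586760977/20113033100 ≈ 7.686 in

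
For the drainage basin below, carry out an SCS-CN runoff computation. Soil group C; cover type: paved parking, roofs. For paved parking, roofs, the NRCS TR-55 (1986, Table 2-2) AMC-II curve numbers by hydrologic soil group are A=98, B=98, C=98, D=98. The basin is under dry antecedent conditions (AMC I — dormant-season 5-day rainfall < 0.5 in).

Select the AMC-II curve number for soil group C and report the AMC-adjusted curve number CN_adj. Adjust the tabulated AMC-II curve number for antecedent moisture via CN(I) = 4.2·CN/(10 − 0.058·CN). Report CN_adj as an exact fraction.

CN_adj = 102900/1079 ≈ 95.366

NRCS table: paved parking, roofs, soil group C → CN(II) = 98
CN(I) from CN(II)=98: (4.2·98)/(10 − 0.058·98) = 102900/1079 ≈ 95.366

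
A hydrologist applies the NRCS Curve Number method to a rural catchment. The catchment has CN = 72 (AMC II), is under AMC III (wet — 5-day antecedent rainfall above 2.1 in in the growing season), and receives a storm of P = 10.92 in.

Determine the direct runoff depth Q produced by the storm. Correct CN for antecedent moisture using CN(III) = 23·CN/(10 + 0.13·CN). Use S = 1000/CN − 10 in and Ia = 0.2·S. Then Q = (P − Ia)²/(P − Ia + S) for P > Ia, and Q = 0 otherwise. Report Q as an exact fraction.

CN(III) from CN(II)=72: (23·72)/(10 + 0.13·72) = 10350/121 ≈ 85.537
Retention S: 1000/CN − 10 with CN=85.537 → S = 350/207 ≈ 1.691 in
Ia = 0.2·(350/207) = 70/207 in ≈ 0.338 in
Excess rainfall: 10.920 − 0.338 = 10.582 in; P > Ia so Q > 0
Q: (54761/5175)² ÷ (63511/5175) = 428395303/46952775 in (≈ 9.124 in)

Q = 428395303/46952775 in ≈ 9.124 in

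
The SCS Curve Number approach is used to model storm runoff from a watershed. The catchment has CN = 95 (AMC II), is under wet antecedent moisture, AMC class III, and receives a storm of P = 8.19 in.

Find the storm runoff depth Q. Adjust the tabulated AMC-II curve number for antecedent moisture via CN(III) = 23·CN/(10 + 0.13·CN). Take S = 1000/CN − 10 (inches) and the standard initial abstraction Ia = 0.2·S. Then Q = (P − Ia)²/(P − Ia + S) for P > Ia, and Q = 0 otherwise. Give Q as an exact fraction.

Adjust CN=95 to AMC III: 23·95/(10 + 0.13·95) → 2185 ÷ (447/20) = 43700/447 ≈ 97.763
S = 1000/(43700/447) − 10 = 100/437 in ≈ 0.229 in
Ia = 0.2·(100/437) = 20/437 in ≈ 0.046 in
P − Ia = 8.190 − 0.046 = 355903/43700 ≈ 8.144 in (> 0, runoff occurs)
Runoff Q = (P−Ia)²/(P−Ia+S) = (8.144)²/(8.144+0.229) = 126666945409/15989961100 ≈ 7.922 in

Q = 126666945409/15989961100 in ≈ 7.922 in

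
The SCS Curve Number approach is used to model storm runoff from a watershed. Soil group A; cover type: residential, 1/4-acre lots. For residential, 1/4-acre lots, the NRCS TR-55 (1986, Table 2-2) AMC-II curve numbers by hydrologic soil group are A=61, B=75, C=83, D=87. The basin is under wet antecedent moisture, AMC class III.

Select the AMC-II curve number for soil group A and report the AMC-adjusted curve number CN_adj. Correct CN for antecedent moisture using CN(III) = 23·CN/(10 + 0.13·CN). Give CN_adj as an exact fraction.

NRCS table: residential, 1/4-acre lots, soil group A → CN(II) = 61
CN(III) from CN(II)=61: (23·61)/(10 + 0.13·61) = 140300/1793 ≈ 78.249

CN_adj = 140300/1793 ≈ 78.249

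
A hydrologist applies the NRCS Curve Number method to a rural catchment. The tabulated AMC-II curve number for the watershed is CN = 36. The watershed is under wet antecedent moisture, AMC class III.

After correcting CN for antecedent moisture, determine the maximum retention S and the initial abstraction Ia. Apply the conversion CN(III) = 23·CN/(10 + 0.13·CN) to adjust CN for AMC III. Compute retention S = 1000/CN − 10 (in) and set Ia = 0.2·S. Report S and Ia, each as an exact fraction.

S = 1600/207 in ≈ 7.729 in; Ia = 320/207 in ≈ 1.546 in

Wet (AMC III): CN(III) = 23·36/(10 + 0.13·36) = 828/(367/25) = 20700/367 ≈ 56.403
S = 1000/(20700/367) − 10 = 1600/207 in ≈ 7.729 in
Ia = 0.2·(1600/207) = 320/207 in ≈ 1.546 in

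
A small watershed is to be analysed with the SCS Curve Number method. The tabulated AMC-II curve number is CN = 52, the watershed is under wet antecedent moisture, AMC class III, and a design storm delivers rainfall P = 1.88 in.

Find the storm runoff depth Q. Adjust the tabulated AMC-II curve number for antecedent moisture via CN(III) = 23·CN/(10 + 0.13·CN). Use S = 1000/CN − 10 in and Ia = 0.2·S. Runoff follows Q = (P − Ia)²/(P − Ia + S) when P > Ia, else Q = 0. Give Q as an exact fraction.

Q = 64850809/284446175 in ≈ 0.228 in

Adjust CN=52 to AMC III: 23·52/(10 + 0.13·52) → 1196 ÷ (419/25) = 29900/419 ≈ 71.360
Max retention: S = 1000/(29900/419) − 10 = 1200/299 in (≈ 4.013 in)
Ia = 0.2S: 0.2·4.013 = 0.803 in (exactly 240/299)
P − Ia = 1.880 − 0.803 = 8053/7475 ≈ 1.077 in (> 0, runoff occurs)
Runoff Q = (P−Ia)²/(P−Ia+S) = (1.077)²/(1.077+4.013) = 64850809/284446175 ≈ 0.228 in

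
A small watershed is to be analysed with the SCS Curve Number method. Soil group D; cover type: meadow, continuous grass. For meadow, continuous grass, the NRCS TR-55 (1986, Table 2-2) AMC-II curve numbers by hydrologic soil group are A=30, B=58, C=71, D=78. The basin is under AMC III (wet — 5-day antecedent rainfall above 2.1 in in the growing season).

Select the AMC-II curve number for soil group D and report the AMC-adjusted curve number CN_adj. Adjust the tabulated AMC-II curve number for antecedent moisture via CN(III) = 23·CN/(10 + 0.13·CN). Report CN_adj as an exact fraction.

CN_adj = 89700/1007 ≈ 89.076

NRCS table: meadow, continuous grass, soil group D → CN(II) = 78
Wet (AMC III): CN(III) = 23·78/(10 + 0.13·78) = 1794/(1007/50) = 89700/1007 ≈ 89.076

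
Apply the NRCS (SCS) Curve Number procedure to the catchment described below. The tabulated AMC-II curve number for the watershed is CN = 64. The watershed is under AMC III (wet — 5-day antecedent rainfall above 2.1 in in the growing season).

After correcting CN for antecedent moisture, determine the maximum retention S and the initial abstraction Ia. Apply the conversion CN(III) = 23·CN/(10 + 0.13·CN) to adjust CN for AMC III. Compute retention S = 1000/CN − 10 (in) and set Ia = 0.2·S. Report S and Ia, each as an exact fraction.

S = 225/92 in ≈ 2.446 in; Ia = 45/92 in ≈ 0.489 in

Wet (AMC III): CN(III) = 23·64/(10 + 0.13·64) = 1472/(458/25) = 18400/229 ≈ 80.349
S = 1000/(18400/229) − 10 = 225/92 in ≈ 2.446 in
Initial abstraction Ia = S/5 = (225/92)/5 = 45/92 ≈ 0.489 in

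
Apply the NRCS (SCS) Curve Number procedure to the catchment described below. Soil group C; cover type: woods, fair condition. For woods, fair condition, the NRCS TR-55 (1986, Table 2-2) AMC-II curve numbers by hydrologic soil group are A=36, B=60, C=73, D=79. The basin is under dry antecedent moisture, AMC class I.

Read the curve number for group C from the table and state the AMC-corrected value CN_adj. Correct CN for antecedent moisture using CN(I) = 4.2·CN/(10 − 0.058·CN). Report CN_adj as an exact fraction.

NRCS table: woods, fair condition, soil group C → CN(II) = 73
CN(I) from CN(II)=73: (4.2·73)/(10 − 0.058·73) = 51100/961 ≈ 53.174

CN_adj = 51100/961 ≈ 53.174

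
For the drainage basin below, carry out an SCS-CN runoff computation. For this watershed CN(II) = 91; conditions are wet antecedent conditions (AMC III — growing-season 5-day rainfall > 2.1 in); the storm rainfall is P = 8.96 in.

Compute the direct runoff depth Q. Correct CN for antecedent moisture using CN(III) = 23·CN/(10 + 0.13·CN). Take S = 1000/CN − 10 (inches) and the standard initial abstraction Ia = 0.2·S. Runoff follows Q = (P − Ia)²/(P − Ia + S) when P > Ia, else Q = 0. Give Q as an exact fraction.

Adjust CN=91 to AMC III: 23·91/(10 + 0.13·91) → 2093 ÷ (2183/100) = 209300/2183 ≈ 95.877
Retention S: 1000/CN − 10 with CN=95.877 → S = 900/2093 ≈ 0.430 in
Ia = 0.2S: 0.2·0.430 = 0.086 in (exactly 180/2093)
Since P=8.960 > Ia=0.086: effective rainfall P−Ia = 464332/52325 in
Runoff Q = (P−Ia)²/(P−Ia+S) = (8.874)²/(8.874+0.430) = 13475262889/1592092775 ≈ 8.464 in

Q = 13475262889/1592092775 in ≈ 8.464 in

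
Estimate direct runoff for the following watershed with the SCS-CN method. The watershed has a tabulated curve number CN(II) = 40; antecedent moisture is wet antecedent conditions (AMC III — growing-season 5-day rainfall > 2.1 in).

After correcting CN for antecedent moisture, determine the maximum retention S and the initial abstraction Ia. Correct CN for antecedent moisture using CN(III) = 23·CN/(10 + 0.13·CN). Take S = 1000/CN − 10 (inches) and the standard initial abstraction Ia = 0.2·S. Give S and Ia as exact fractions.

S = 150/23 in ≈ 6.522 in; Ia = 30/23 in ≈ 1.304 in

Adjust CN=40 to AMC III: 23·40/(10 + 0.13·40) → 920 ÷ (76/5) = 1150/19 ≈ 60.526
Max retention: S = 1000/(1150/19) − 10 = 150/23 in (≈ 6.522 in)
Ia = 0.2·(150/23) = 30/23 in ≈ 1.304 in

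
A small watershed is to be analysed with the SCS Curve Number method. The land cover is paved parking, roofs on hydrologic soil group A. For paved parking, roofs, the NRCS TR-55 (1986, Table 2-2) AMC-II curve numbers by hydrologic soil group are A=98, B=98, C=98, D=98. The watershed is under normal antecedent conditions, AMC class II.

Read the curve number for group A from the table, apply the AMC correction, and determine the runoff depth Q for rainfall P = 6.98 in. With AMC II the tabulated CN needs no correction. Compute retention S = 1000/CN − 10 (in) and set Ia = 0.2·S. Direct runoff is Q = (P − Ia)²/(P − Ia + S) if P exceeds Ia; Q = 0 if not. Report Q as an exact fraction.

NRCS table: paved parking, roofs, soil group A → CN(II) = 98
Average conditions: CN = 98 (no AMC adjustment).
Retention S: 1000/CN − 10 with CN=98.000 → S = 10/49 ≈ 0.204 in
Ia = 0.2·(10/49) = 2/49 in ≈ 0.041 in
Excess rainfall: 6.980 − 0.041 = 6.939 in; P > Ia so Q > 0
Runoff Q = (P−Ia)²/(P−Ia+S) = (6.939)²/(6.939+0.204) = 289034001/42877450 ≈ 6.741 in

Q = 289034001/42877450 in ≈ 6.741 in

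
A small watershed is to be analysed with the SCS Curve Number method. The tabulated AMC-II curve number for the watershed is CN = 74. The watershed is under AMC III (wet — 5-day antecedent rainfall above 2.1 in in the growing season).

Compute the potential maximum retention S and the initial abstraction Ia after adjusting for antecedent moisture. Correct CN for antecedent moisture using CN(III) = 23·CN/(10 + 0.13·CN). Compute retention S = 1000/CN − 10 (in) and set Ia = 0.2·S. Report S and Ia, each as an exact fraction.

S = 1300/851 in ≈ 1.528 in; Ia = 260/851 in ≈ 0.306 in

Wet (AMC III): CN(III) = 23·74/(10 + 0.13·74) = 1702/(981/50) = 85100/981 ≈ 86.748
S = 1000/(85100/981) − 10 = 1300/851 in ≈ 1.528 in
Ia = 0.2S: 0.2·1.528 = 0.306 in (exactly 260/851)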